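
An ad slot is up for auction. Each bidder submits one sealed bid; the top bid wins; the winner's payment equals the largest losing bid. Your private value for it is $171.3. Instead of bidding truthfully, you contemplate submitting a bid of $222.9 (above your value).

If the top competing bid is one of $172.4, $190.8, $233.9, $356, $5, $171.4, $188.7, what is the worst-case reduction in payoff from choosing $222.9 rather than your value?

$172.4: truthful gives $0, deviation gives −$1.1 → loss $1.1.
$190.8: truthful gives $0, deviation gives −$19.5 → loss $19.5.
$233.9: same outcome either way → loss $0.
$356: same outcome either way → loss $0.
$5: same outcome either way → loss $0.
$171.4: truthful gives $0, deviation gives −$0.1 → loss $0.1.
$188.7: truthful gives $0, deviation gives −$17.4 → loss $17.4.
Maximum loss: $19.5.

$19.5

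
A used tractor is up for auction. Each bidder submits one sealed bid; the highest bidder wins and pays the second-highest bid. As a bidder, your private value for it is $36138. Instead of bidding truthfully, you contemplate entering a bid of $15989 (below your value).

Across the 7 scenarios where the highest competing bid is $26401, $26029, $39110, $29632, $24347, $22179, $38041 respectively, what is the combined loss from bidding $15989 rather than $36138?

The deviation costs you only when the competing bid falls strictly between $15989 and $36138; elsewhere both bids give the same outcome.
$26401: truthful payoff $9737, deviation payoff $0 → loss $9737.
$26029: truthful payoff $10109, deviation payoff $0 → loss $10109.
$39110: outcomes coincide → loss $0.
$29632: truthful payoff $6506, deviation payoff $0 → loss $6506.
$24347: truthful payoff $11791, deviation payoff $0 → loss $11791.
$22179: truthful payoff $13959, deviation payoff $0 → loss $13959.
$38041: outcomes coincide → loss $0.
Total loss = $9737 + $10109 + $6506 + $11791 + $13959 = $52102.

$52102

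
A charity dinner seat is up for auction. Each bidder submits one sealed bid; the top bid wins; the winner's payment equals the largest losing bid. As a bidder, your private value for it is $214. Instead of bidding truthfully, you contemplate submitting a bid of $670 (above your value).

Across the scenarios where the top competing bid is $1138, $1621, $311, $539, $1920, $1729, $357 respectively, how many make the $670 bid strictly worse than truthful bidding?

3

The deviation hurts exactly when the highest competing bid lies strictly between $214 and $670 — overbidding then wins at a price above your value.
$1138: above both → same outcome either way.
$1621: above both → same outcome either way.
$311: inside the interval → strictly worse (loss $97).
$539: inside the interval → strictly worse (loss $325).
$1920: above both → same outcome either way.
$1729: above both → same outcome either way.
$357: inside the interval → strictly worse (loss $143).
Count: 3.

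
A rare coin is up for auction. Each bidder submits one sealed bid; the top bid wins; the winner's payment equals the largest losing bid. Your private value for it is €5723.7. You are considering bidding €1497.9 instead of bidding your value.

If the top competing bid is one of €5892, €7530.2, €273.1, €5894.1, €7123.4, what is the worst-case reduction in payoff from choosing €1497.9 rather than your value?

€5892: same outcome either way → loss €0.
€7530.2: same outcome either way → loss €0.
€273.1: same outcome either way → loss €0.
€5894.1: same outcome either way → loss €0.
€7123.4: same outcome either way → loss €0.
Maximum loss: €0.

€0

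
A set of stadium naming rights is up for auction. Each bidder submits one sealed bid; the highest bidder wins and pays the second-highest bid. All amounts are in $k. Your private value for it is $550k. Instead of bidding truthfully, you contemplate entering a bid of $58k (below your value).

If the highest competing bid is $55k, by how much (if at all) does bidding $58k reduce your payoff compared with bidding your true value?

$0k

Bidding your value $550k: you win (since $550k > $55k) and pay $55k. Payoff $495k.
Bidding $58k: you win and pay $55k. Payoff $550k − $55k = $495k.
Difference = $495k − $495k = $0k; both bids lead to the same outcome because the competing bid is below both your value and your alternative bid.
Truthful bidding weakly dominates here: raising your bid can only win items priced above your value, and lowering it can only forfeit items priced below.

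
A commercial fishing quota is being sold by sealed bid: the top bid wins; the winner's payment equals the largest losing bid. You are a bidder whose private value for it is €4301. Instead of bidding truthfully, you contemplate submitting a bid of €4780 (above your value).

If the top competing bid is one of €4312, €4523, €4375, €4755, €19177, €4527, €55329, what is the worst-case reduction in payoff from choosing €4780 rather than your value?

€454

€4312: truthful gives €0, deviation gives −€11 → loss €11.
€4523: truthful gives €0, deviation gives −€222 → loss €222.
€4375: truthful gives €0, deviation gives −€74 → loss €74.
€4755: truthful gives €0, deviation gives −€454 → loss €454.
€19177: same outcome either way → loss €0.
€4527: truthful gives €0, deviation gives −€226 → loss €226.
€55329: same outcome either way → loss €0.
Maximum loss: €454.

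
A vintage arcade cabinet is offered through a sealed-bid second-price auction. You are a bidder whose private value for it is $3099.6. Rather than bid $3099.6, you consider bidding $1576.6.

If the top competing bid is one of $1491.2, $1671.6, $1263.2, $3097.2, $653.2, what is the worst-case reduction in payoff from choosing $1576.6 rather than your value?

$1491.2: same outcome either way → loss $0.
$1671.6: truthful gives $1428, deviation gives $0 → loss $1428.
$1263.2: same outcome either way → loss $0.
$3097.2: truthful gives $2.4, deviation gives $0 → loss $2.4.
$653.2: same outcome either way → loss $0.
Maximum loss: $1428.

$1428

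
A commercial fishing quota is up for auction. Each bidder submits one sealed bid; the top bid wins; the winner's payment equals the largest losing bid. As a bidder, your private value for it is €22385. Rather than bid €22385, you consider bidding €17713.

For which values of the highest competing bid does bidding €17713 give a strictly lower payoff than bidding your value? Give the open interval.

(€17713, €22385)

If the competing bid is below €17713, both bids win at the same price — no difference.
If it is above €22385, both bids lose — no difference.
If it lies strictly between €17713 and €22385, bidding your value wins at a price below your value (positive payoff) while bidding €17713 loses (payoff 0).
So the deviation strictly hurts on the open interval (€17713, €22385).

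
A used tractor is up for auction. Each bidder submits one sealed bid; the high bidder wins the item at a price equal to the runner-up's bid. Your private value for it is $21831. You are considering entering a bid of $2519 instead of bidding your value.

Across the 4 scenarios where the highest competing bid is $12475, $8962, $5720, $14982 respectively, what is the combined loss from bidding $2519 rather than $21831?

The deviation costs you only when the competing bid falls strictly between $2519 and $21831; elsewhere both bids give the same outcome.
$12475: truthful payoff $9356, deviation payoff $0 → loss $9356.
$8962: truthful payoff $12869, deviation payoff $0 → loss $12869.
$5720: truthful payoff $16111, deviation payoff $0 → loss $16111.
$14982: truthful payoff $6849, deviation payoff $0 → loss $6849.
Total loss = $9356 + $12869 + $16111 + $6849 = $45185.
In a second-price auction your bid sets only whether you win, not what you pay, so bidding your true value is weakly dominant.

$45185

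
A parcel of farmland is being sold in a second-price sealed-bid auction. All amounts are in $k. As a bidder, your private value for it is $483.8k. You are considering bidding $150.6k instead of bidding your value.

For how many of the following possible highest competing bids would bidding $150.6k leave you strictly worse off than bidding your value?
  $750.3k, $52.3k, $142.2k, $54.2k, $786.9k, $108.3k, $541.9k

The deviation hurts exactly when the highest competing bid lies strictly between $150.6k and $483.8k — underbidding then forfeits a profitable win.
$750.3k: above both → same outcome either way.
$52.3k: below both → same outcome either way.
$142.2k: below both → same outcome either way.
$54.2k: below both → same outcome either way.
$786.9k: above both → same outcome either way.
$108.3k: below both → same outcome either way.
$541.9k: above both → same outcome either way.
Count: 0.

0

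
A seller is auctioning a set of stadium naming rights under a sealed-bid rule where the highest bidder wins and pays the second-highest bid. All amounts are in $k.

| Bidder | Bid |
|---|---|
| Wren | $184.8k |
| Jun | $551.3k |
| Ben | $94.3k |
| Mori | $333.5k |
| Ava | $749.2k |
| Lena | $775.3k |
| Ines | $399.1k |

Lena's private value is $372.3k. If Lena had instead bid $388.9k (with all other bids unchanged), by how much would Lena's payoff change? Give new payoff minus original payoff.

$376.9k

The highest bid among the other bidders is $749.2k; Lena's bid doesn't change that.
Original bid $775.3k: Lena is highest, pays the top rival bid $749.2k; payoff $372.3k − $749.2k = −$376.9k.
Alternative bid $388.9k: Lena is not highest (top rival bid is $749.2k); payoff $0k.
Change in payoff = $0k − (−$376.9k) = $376.9k.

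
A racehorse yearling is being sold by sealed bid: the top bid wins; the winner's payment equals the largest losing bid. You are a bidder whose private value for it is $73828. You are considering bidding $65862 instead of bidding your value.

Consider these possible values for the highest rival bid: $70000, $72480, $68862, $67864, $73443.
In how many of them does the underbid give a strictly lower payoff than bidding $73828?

5

The deviation hurts exactly when the highest competing bid lies strictly between $65862 and $73828 — underbidding then forfeits a profitable win.
$70000: inside the interval → strictly worse (loss $3828).
$72480: inside the interval → strictly worse (loss $1348).
$68862: inside the interval → strictly worse (loss $4966).
$67864: inside the interval → strictly worse (loss $5964).
$73443: inside the interval → strictly worse (loss $385).
Count: 5.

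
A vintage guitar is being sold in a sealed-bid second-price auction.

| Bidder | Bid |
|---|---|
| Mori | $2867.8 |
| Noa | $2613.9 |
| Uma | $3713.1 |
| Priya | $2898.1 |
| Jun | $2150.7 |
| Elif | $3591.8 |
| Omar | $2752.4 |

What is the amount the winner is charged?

Highest bid: Uma at $3713.1, so Uma wins.
Second-highest bid: Elif at $3591.8 — that is the price the winner pays.

$3591.8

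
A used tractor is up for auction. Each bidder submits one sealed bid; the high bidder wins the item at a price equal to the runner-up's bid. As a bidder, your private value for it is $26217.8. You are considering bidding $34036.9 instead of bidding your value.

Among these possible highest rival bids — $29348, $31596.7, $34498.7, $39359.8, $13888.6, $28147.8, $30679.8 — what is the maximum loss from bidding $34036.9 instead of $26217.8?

$29348: truthful gives $0, deviation gives −$3130.2 → loss $3130.2.
$31596.7: truthful gives $0, deviation gives −$5378.9 → loss $5378.9.
$34498.7: same outcome either way → loss $0.
$39359.8: same outcome either way → loss $0.
$13888.6: same outcome either way → loss $0.
$28147.8: truthful gives $0, deviation gives −$1930 → loss $1930.
$30679.8: truthful gives $0, deviation gives −$4462 → loss $4462.
Maximum loss: $5378.9.

$5378.9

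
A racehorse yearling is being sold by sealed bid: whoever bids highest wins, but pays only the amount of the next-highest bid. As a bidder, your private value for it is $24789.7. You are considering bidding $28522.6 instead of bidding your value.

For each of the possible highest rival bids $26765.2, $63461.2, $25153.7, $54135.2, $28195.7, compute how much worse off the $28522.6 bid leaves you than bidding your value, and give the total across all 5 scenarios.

$5745.5

The deviation costs you only when the competing bid falls strictly between $24789.7 and $28522.6; elsewhere both bids give the same outcome.
$26765.2: truthful payoff $0, deviation payoff −$1975.5 → loss $1975.5.
$63461.2: outcomes coincide → loss $0.
$25153.7: truthful payoff $0, deviation payoff −$364 → loss $364.
$54135.2: outcomes coincide → loss $0.
$28195.7: truthful payoff $0, deviation payoff −$3406 → loss $3406.
Total loss = $1975.5 + $364 + $3406 = $5745.5.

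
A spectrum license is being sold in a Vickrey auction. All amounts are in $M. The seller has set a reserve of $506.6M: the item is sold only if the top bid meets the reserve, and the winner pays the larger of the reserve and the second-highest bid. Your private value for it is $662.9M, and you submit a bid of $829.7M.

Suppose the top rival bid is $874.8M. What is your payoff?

$0M

Your bid $829.7M is below the highest competing bid $874.8M, so you lose. Payoff $0M.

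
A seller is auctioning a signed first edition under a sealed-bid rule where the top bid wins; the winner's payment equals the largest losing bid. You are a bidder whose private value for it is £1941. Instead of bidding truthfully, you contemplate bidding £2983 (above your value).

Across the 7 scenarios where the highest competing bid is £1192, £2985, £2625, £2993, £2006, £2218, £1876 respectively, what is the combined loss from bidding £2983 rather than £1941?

The deviation costs you only when the competing bid falls strictly between £1941 and £2983; elsewhere both bids give the same outcome.
£1192: outcomes coincide → loss £0.
£2985: outcomes coincide → loss £0.
£2625: truthful payoff £0, deviation payoff −£684 → loss £684.
£2993: outcomes coincide → loss £0.
£2006: truthful payoff £0, deviation payoff −£65 → loss £65.
£2218: truthful payoff £0, deviation payoff −£277 → loss £277.
£1876: outcomes coincide → loss £0.
Total loss = £684 + £65 + £277 = £1026.

£1026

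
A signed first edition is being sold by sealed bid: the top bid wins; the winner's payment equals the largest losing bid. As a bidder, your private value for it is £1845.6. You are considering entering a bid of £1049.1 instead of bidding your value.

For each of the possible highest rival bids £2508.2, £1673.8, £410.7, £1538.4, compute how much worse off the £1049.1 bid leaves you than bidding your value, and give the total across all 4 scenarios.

£479

The deviation costs you only when the competing bid falls strictly between £1049.1 and £1845.6; elsewhere both bids give the same outcome.
£2508.2: outcomes coincide → loss £0.
£1673.8: truthful payoff £171.8, deviation payoff £0 → loss £171.8.
£410.7: outcomes coincide → loss £0.
£1538.4: truthful payoff £307.2, deviation payoff £0 → loss £307.2.
Total loss = £171.8 + £307.2 = £479.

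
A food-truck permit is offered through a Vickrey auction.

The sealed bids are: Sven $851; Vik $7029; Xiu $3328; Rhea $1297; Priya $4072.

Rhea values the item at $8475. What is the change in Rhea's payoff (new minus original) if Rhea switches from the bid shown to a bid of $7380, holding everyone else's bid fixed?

The highest bid among the other bidders is $7029; Rhea's bid doesn't change that.
Original bid $1297: Rhea is not highest (top rival bid is $7029); payoff $0.
Alternative bid $7380: Rhea is highest, pays the top rival bid $7029; payoff $8475 − $7029 = $1446.
Change in payoff = $1446 − ($0) = $1446.

$1446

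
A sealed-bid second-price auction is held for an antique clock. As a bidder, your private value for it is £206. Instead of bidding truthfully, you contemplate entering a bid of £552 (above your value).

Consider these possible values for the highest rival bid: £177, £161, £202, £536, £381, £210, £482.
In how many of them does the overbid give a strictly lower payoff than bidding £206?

The deviation hurts exactly when the highest competing bid lies strictly between £206 and £552 — overbidding then wins at a price above your value.
£177: below both → same outcome either way.
£161: below both → same outcome either way.
£202: below both → same outcome either way.
£536: inside the interval → strictly worse (loss £330).
£381: inside the interval → strictly worse (loss £175).
£210: inside the interval → strictly worse (loss £4).
£482: inside the interval → strictly worse (loss £276).
Count: 4.

4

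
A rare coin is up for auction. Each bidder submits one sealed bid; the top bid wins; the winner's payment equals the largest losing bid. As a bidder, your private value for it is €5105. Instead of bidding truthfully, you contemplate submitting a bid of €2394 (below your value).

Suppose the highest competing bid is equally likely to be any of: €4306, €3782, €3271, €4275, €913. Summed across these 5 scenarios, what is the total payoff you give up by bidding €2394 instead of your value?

€4786

The deviation costs you only when the competing bid falls strictly between €2394 and €5105; elsewhere both bids give the same outcome.
€4306: truthful payoff €799, deviation payoff €0 → loss €799.
€3782: truthful payoff €1323, deviation payoff €0 → loss €1323.
€3271: truthful payoff €1834, deviation payoff €0 → loss €1834.
€4275: truthful payoff €830, deviation payoff €0 → loss €830.
€913: outcomes coincide → loss €0.
Total loss = €799 + €1323 + €1834 + €830 = €4786.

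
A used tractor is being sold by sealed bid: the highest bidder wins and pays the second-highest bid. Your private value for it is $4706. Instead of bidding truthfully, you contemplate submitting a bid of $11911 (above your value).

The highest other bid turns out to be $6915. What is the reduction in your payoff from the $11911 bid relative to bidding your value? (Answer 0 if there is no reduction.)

$2209

Bidding your value $4706: you lose (since $4706 < $6915). Payoff $0.
Bidding $11911: you win and pay $6915. Payoff $4706 − $6915 = −$2209.
The competing bid $6915 lies between your value and your inflated bid, so overbidding wins an item priced above your value.
Loss from deviating = $0 − (−$2209) = $2209.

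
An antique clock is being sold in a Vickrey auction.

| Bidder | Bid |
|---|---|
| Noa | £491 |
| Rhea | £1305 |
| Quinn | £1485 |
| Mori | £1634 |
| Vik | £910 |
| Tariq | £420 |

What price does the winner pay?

£1485

Highest bid: Mori at £1634, so Mori wins.
Second-highest bid: Quinn at £1485 — that is the price the winner pays.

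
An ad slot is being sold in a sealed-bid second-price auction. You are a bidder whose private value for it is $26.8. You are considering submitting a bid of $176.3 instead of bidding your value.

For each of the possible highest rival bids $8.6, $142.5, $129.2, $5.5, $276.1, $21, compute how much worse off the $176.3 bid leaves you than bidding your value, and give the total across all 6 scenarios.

$218.1

The deviation costs you only when the competing bid falls strictly between $26.8 and $176.3; elsewhere both bids give the same outcome.
$8.6: outcomes coincide → loss $0.
$142.5: truthful payoff $0, deviation payoff −$115.7 → loss $115.7.
$129.2: truthful payoff $0, deviation payoff −$102.4 → loss $102.4.
$5.5: outcomes coincide → loss $0.
$276.1: outcomes coincide → loss $0.
$21: outcomes coincide → loss $0.
Total loss = $115.7 + $102.4 = $218.1.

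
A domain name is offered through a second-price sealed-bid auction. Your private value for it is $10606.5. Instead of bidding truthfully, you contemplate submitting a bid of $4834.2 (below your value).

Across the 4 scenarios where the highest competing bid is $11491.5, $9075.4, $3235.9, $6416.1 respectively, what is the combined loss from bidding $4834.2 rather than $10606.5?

$5721.5

The deviation costs you only when the competing bid falls strictly between $4834.2 and $10606.5; elsewhere both bids give the same outcome.
$11491.5: outcomes coincide → loss $0.
$9075.4: truthful payoff $1531.1, deviation payoff $0 → loss $1531.1.
$3235.9: outcomes coincide → loss $0.
$6416.1: truthful payoff $4190.4, deviation payoff $0 → loss $4190.4.
Total loss = $1531.1 + $4190.4 = $5721.5.
In a second-price auction your bid sets only whether you win, not what you pay, so bidding your true value is weakly dominant.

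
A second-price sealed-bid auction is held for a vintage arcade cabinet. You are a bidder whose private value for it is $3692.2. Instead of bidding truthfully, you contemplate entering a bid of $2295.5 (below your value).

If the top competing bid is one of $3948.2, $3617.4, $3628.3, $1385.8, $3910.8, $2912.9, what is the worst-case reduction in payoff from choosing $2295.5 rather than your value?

$3948.2: same outcome either way → loss $0.
$3617.4: truthful gives $74.8, deviation gives $0 → loss $74.8.
$3628.3: truthful gives $63.9, deviation gives $0 → loss $63.9.
$1385.8: same outcome either way → loss $0.
$3910.8: same outcome either way → loss $0.
$2912.9: truthful gives $779.3, deviation gives $0 → loss $779.3.
Maximum loss: $779.3.

$779.3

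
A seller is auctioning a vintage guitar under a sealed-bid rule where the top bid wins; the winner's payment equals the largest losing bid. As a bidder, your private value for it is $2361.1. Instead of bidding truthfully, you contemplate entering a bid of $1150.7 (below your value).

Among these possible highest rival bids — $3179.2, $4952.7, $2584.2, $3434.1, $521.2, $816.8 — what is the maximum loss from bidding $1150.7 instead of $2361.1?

$3179.2: same outcome either way → loss $0.
$4952.7: same outcome either way → loss $0.
$2584.2: same outcome either way → loss $0.
$3434.1: same outcome either way → loss $0.
$521.2: same outcome either way → loss $0.
$816.8: same outcome either way → loss $0.
Maximum loss: $0.

$0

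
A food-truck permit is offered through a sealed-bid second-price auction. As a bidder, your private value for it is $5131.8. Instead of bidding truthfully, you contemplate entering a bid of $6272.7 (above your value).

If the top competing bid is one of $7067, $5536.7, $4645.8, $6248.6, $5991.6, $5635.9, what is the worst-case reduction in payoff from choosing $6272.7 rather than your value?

$7067: same outcome either way → loss $0.
$5536.7: truthful gives $0, deviation gives −$404.9 → loss $404.9.
$4645.8: same outcome either way → loss $0.
$6248.6: truthful gives $0, deviation gives −$1116.8 → loss $1116.8.
$5991.6: truthful gives $0, deviation gives −$859.8 → loss $859.8.
$5635.9: truthful gives $0, deviation gives −$504.1 → loss $504.1.
Maximum loss: $1116.8.

$1116.8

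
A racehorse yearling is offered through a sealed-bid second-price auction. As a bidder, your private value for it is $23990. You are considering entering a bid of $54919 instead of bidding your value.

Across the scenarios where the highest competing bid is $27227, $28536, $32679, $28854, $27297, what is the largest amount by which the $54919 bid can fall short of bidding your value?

$27227: truthful gives $0, deviation gives −$3237 → loss $3237.
$28536: truthful gives $0, deviation gives −$4546 → loss $4546.
$32679: truthful gives $0, deviation gives −$8689 → loss $8689.
$28854: truthful gives $0, deviation gives −$4864 → loss $4864.
$27297: truthful gives $0, deviation gives −$3307 → loss $3307.
Maximum loss: $8689.

$8689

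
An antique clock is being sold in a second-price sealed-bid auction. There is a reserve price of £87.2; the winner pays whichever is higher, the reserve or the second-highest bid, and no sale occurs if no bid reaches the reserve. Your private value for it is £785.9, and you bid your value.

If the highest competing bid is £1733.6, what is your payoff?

Your bid £785.9 is below the highest competing bid £1733.6, so you lose. Payoff £0.

£0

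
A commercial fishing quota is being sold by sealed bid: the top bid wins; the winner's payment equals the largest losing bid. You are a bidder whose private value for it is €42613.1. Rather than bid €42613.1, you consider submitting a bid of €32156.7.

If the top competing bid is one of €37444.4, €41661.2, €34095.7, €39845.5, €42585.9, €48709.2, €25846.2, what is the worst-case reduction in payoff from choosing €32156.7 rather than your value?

€8517.4

€37444.4: truthful gives €5168.7, deviation gives €0 → loss €5168.7.
€41661.2: truthful gives €951.9, deviation gives €0 → loss €951.9.
€34095.7: truthful gives €8517.4, deviation gives €0 → loss €8517.4.
€39845.5: truthful gives €2767.6, deviation gives €0 → loss €2767.6.
€42585.9: truthful gives €27.2, deviation gives €0 → loss €27.2.
€48709.2: same outcome either way → loss €0.
€25846.2: same outcome either way → loss €0.
Maximum loss: €8517.4.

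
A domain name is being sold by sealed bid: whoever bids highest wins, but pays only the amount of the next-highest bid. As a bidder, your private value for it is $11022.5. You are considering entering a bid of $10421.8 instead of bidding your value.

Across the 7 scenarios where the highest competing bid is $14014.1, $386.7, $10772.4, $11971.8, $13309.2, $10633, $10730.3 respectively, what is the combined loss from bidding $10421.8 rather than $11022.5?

The deviation costs you only when the competing bid falls strictly between $10421.8 and $11022.5; elsewhere both bids give the same outcome.
$14014.1: outcomes coincide → loss $0.
$386.7: outcomes coincide → loss $0.
$10772.4: truthful payoff $250.1, deviation payoff $0 → loss $250.1.
$11971.8: outcomes coincide → loss $0.
$13309.2: outcomes coincide → loss $0.
$10633: truthful payoff $389.5, deviation payoff $0 → loss $389.5.
$10730.3: truthful payoff $292.2, deviation payoff $0 → loss $292.2.
Total loss = $250.1 + $389.5 + $292.2 = $931.8.

$931.8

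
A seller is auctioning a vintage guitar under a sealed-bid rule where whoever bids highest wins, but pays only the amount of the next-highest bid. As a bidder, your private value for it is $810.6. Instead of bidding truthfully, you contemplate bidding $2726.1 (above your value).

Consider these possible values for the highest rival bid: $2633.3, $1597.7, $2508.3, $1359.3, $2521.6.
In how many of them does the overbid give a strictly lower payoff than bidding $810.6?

The deviation hurts exactly when the highest competing bid lies strictly between $810.6 and $2726.1 — overbidding then wins at a price above your value.
$2633.3: inside the interval → strictly worse (loss $1822.7).
$1597.7: inside the interval → strictly worse (loss $787.1).
$2508.3: inside the interval → strictly worse (loss $1697.7).
$1359.3: inside the interval → strictly worse (loss $548.7).
$2521.6: inside the interval → strictly worse (loss $1711).
Count: 5.

5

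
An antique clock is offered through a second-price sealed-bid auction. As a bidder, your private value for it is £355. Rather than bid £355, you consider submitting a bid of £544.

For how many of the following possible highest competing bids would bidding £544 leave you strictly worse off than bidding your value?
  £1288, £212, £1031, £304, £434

1

The deviation hurts exactly when the highest competing bid lies strictly between £355 and £544 — overbidding then wins at a price above your value.
£1288: above both → same outcome either way.
£212: below both → same outcome either way.
£1031: above both → same outcome either way.
£304: below both → same outcome either way.
£434: inside the interval → strictly worse (loss £79).
Count: 1.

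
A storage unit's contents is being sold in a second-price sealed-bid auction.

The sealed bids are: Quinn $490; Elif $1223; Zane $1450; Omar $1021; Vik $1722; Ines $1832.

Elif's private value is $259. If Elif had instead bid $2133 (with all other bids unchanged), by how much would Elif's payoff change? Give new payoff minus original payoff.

−$1573

The highest bid among the other bidders is $1832; Elif's bid doesn't change that.
Original bid $1223: Elif is not highest (top rival bid is $1832); payoff $0.
Alternative bid $2133: Elif is highest, pays the top rival bid $1832; payoff $259 − $1832 = −$1573.
Change in payoff = −$1573 − ($0) = −$1573.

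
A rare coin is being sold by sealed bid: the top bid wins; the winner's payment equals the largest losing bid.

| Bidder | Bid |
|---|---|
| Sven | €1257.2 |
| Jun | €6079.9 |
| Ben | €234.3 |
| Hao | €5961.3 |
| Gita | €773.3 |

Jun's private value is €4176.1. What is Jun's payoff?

−€1785.2

Highest bid: Jun at €6079.9, so Jun wins.
Second-highest bid: Hao at €5961.3 — that is the price the winner pays.
Jun's payoff = value − price = €4176.1 − €5961.3 = −€1785.2.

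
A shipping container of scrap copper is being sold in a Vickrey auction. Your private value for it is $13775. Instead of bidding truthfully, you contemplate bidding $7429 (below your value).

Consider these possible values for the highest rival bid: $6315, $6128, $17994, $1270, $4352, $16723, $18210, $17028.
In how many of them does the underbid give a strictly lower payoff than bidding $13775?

The deviation hurts exactly when the highest competing bid lies strictly between $7429 and $13775 — underbidding then forfeits a profitable win.
$6315: below both → same outcome either way.
$6128: below both → same outcome either way.
$17994: above both → same outcome either way.
$1270: below both → same outcome either way.
$4352: below both → same outcome either way.
$16723: above both → same outcome either way.
$18210: above both → same outcome either way.
$17028: above both → same outcome either way.
Count: 0.

0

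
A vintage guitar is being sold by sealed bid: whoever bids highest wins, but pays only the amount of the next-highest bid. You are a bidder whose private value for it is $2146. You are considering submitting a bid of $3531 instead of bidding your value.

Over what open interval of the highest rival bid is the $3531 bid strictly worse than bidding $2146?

If the competing bid is below $2146, both bids win at the same price — no difference.
If it is above $3531, both bids lose — no difference.
If it lies strictly between $2146 and $3531, bidding your value loses (payoff 0) while bidding $3531 wins at a price above your value (payoff negative).
So the deviation strictly hurts on the open interval ($2146, $3531).

($2146, $3531)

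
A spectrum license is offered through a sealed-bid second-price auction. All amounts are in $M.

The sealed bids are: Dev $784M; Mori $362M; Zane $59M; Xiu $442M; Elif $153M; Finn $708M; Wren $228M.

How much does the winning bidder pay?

$708M

Highest bid: Dev at $784M, so Dev wins.
Second-highest bid: Finn at $708M — that is the price the winner pays.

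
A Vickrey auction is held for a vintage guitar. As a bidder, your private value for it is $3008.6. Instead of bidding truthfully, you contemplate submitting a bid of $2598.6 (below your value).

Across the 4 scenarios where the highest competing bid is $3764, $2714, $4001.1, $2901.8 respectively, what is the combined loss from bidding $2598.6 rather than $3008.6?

$401.4

The deviation costs you only when the competing bid falls strictly between $2598.6 and $3008.6; elsewhere both bids give the same outcome.
$3764: outcomes coincide → loss $0.
$2714: truthful payoff $294.6, deviation payoff $0 → loss $294.6.
$4001.1: outcomes coincide → loss $0.
$2901.8: truthful payoff $106.8, deviation payoff $0 → loss $106.8.
Total loss = $294.6 + $106.8 = $401.4.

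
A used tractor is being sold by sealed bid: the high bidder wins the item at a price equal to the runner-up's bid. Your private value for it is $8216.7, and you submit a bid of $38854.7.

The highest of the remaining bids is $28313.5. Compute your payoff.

Your bid $38854.7 exceeds the highest competing bid $28313.5, so you win.
In a second-price auction the winner pays the second-highest bid, $28313.5.
Payoff = value − price = $8216.7 − $28313.5 = −$20096.8.

−$20096.8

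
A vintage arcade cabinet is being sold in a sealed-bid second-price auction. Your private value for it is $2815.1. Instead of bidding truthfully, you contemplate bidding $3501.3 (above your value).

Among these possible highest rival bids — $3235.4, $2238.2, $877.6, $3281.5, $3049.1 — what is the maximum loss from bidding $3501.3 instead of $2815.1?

$3235.4: truthful gives $0, deviation gives −$420.3 → loss $420.3.
$2238.2: same outcome either way → loss $0.
$877.6: same outcome either way → loss $0.
$3281.5: truthful gives $0, deviation gives −$466.4 → loss $466.4.
$3049.1: truthful gives $0, deviation gives −$234 → loss $234.
Maximum loss: $466.4.

$466.4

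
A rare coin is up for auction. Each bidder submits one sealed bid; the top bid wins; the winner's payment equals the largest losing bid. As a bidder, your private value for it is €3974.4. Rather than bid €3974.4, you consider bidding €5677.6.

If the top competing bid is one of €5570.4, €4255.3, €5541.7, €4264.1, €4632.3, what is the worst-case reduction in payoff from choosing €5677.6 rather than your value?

€5570.4: truthful gives €0, deviation gives −€1596 → loss €1596.
€4255.3: truthful gives €0, deviation gives −€280.9 → loss €280.9.
€5541.7: truthful gives €0, deviation gives −€1567.3 → loss €1567.3.
€4264.1: truthful gives €0, deviation gives −€289.7 → loss €289.7.
€4632.3: truthful gives €0, deviation gives −€657.9 → loss €657.9.
Maximum loss: €1596.

€1596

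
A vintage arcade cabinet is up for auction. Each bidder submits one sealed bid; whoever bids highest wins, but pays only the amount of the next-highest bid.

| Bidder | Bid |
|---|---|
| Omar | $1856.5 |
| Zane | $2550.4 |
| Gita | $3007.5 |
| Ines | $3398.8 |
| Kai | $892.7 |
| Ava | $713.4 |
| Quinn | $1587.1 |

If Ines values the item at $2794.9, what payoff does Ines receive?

Highest bid: Ines at $3398.8, so Ines wins.
Second-highest bid: Gita at $3007.5 — that is the price the winner pays.
Ines's payoff = value − price = $2794.9 − $3007.5 = −$212.6.

−$212.6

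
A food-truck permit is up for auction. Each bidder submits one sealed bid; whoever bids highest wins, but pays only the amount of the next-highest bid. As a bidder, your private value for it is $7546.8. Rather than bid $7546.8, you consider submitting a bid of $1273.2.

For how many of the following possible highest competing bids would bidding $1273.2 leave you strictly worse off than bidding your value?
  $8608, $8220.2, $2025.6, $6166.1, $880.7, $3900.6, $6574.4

The deviation hurts exactly when the highest competing bid lies strictly between $1273.2 and $7546.8 — underbidding then forfeits a profitable win.
$8608: above both → same outcome either way.
$8220.2: above both → same outcome either way.
$2025.6: inside the interval → strictly worse (loss $5521.2).
$6166.1: inside the interval → strictly worse (loss $1380.7).
$880.7: below both → same outcome either way.
$3900.6: inside the interval → strictly worse (loss $3646.2).
$6574.4: inside the interval → strictly worse (loss $972.4).
Count: 4.

4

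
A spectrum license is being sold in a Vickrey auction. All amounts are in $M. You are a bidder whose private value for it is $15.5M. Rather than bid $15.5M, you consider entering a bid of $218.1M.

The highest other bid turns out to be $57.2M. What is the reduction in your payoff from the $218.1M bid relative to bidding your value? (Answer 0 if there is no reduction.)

$41.7M

Bidding your value $15.5M: you lose (since $15.5M < $57.2M). Payoff $0M.
Bidding $218.1M: you win and pay $57.2M. Payoff $15.5M − $57.2M = −$41.7M.
The competing bid $57.2M lies between your value and your inflated bid, so overbidding wins an item priced above your value.
Loss from deviating = $0M − (−$41.7M) = $41.7M.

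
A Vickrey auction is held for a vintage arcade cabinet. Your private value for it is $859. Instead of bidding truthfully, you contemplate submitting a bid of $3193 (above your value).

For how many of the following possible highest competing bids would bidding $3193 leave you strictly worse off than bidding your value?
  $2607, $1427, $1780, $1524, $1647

5

The deviation hurts exactly when the highest competing bid lies strictly between $859 and $3193 — overbidding then wins at a price above your value.
$2607: inside the interval → strictly worse (loss $1748).
$1427: inside the interval → strictly worse (loss $568).
$1780: inside the interval → strictly worse (loss $921).
$1524: inside the interval → strictly worse (loss $665).
$1647: inside the interval → strictly worse (loss $788).
Count: 5.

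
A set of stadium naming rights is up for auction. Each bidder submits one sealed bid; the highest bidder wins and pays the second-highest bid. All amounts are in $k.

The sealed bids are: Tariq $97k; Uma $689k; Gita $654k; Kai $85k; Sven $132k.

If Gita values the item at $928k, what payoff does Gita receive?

Highest bid: Uma at $689k, so Uma wins.
Second-highest bid: Gita at $654k — that is the price the winner pays.
Gita did not win, so Gita pays nothing and receives nothing: payoff $0k.

$0k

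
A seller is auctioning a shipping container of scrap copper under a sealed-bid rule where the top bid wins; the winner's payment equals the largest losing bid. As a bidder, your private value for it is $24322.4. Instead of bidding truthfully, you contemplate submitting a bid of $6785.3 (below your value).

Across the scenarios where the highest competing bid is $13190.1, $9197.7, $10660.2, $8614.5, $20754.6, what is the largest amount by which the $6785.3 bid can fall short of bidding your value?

$15707.9

$13190.1: truthful gives $11132.3, deviation gives $0 → loss $11132.3.
$9197.7: truthful gives $15124.7, deviation gives $0 → loss $15124.7.
$10660.2: truthful gives $13662.2, deviation gives $0 → loss $13662.2.
$8614.5: truthful gives $15707.9, deviation gives $0 → loss $15707.9.
$20754.6: truthful gives $3567.8, deviation gives $0 → loss $3567.8.
Maximum loss: $15707.9.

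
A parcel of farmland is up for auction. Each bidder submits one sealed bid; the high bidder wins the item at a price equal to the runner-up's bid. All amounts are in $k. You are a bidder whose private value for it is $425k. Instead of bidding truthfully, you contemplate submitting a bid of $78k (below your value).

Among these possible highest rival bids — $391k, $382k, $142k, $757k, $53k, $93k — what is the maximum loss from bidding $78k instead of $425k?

$332k

$391k: truthful gives $34k, deviation gives $0k → loss $34k.
$382k: truthful gives $43k, deviation gives $0k → loss $43k.
$142k: truthful gives $283k, deviation gives $0k → loss $283k.
$757k: same outcome either way → loss $0k.
$53k: same outcome either way → loss $0k.
$93k: truthful gives $332k, deviation gives $0k → loss $332k.
Maximum loss: $332k.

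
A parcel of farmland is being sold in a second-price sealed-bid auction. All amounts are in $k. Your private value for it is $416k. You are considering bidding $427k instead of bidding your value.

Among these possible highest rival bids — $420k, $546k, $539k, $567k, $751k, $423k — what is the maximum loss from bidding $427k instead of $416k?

$7k

$420k: truthful gives $0k, deviation gives −$4k → loss $4k.
$546k: same outcome either way → loss $0k.
$539k: same outcome either way → loss $0k.
$567k: same outcome either way → loss $0k.
$751k: same outcome either way → loss $0k.
$423k: truthful gives $0k, deviation gives −$7k → loss $7k.
Maximum loss: $7k.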